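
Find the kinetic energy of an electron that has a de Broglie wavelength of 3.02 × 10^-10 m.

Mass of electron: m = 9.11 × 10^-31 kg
2.64 × 10^-18 J (or 16.5 eV)

From λ = h/√(2mKE), we solve for KE:

λ² = h²/(2mKE)
KE = h²/(2mλ²)
KE = (6.626 × 10^-34 J·s)² / (2 × 9.11 × 10^-31 kg × (3.02 × 10^-10 m)²)
KE = 2.64 × 10^-18 J
KE = 16.5 eV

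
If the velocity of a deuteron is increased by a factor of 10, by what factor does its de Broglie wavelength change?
The wavelength decreases by a factor of 10.

From λ = h/(mv), the wavelength is inversely proportional to velocity:

λ ∝ 1/v

If v → 10v, then λ → λ/10

When velocity is increased by a factor of 10, the wavelength decreases by a factor of 10.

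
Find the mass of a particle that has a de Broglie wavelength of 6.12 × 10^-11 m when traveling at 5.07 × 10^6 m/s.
2.14 × 10^-30 kg

From the de Broglie relation λ = h/(mv), we solve for m:

m = h/(λv)
m = (6.626 × 10^-34 J·s) / (6.12 × 10^-11 m × 5.07 × 10^6 m/s)
m = 2.14 × 10^-30 kg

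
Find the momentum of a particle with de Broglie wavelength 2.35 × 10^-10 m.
2.82 × 10^-24 kg·m/s

From the de Broglie relation λ = h/p, we solve for p:

p = h/λ
p = (6.626 × 10^-34 J·s) / (2.35 × 10^-10 m)
p = 2.82 × 10^-24 kg·m/s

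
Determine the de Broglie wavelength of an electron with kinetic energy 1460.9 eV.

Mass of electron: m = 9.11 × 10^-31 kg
3.21 × 10^-11 m

Using λ = h/√(2mKE):

First convert KE to Joules: KE = 1460.9 eV = 2.341 × 10^-16 J

λ = h/√(2mKE)
λ = (6.626 × 10^-34 J·s) / √(2 × 9.11 × 10^-31 kg × 2.341 × 10^-16 J)
λ = 3.21 × 10^-11 m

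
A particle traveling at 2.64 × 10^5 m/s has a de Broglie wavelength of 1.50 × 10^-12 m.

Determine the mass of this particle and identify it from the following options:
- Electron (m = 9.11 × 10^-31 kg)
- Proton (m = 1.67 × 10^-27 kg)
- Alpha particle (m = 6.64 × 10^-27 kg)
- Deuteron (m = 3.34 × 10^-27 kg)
The particle is a proton.

From λ = h/(mv), solve for mass:

m = h/(λv)
m = (6.626 × 10^-34 J·s) / (1.50 × 10^-12 m × 2.64 × 10^5 m/s)
m = 1.67 × 10^-27 kg

Comparing with the listed masses, this is closest to a proton.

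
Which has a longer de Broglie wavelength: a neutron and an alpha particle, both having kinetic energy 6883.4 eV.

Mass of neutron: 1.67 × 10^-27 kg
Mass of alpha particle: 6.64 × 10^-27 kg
The neutron has the longer wavelength.

Using λ = h/√(2mKE):

For neutron: λ₁ = h/√(2m₁KE) = 3.45 × 10^-13 m
For alpha particle: λ₂ = h/√(2m₂KE) = 1.73 × 10^-13 m

Since λ ∝ 1/√m at constant kinetic energy, the lighter particle has the longer wavelength.

The neutron has the longer de Broglie wavelength.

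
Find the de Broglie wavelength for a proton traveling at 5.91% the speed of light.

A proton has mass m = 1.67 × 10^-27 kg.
2.24 × 10^-14 m

Using the de Broglie relation λ = h/(mv):

v = 5.91% × c = 1.772 × 10^7 m/s

λ = h/(mv)
λ = (6.626 × 10^-34 J·s) / (1.67 × 10^-27 kg × 1.772 × 10^7 m/s)
λ = 2.24 × 10^-14 m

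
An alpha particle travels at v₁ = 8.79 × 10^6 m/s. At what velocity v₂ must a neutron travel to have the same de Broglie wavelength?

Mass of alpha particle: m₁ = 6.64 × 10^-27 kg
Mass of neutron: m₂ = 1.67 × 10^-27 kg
v₂ = 3.49 × 10^7 m/s

For equal de Broglie wavelengths: λ₁ = λ₂

h/(m₁v₁) = h/(m₂v₂)
m₁v₁ = m₂v₂
v₂ = v₁ · (m₁/m₂)

v₂ = 8.79 × 10^6 m/s × (6.64 × 10^-27 kg / 1.67 × 10^-27 kg)
v₂ = 3.49 × 10^7 m/s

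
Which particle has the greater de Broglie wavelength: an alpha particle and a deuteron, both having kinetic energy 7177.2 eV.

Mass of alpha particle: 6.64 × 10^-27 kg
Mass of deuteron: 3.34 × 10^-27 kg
The deuteron has the longer wavelength.

Using λ = h/√(2mKE):

For alpha particle: λ₁ = h/√(2m₁KE) = 1.70 × 10^-13 m
For deuteron: λ₂ = h/√(2m₂KE) = 2.39 × 10^-13 m

Since λ ∝ 1/√m at constant kinetic energy, the lighter particle has the longer wavelength.

The deuteron has the longer de Broglie wavelength.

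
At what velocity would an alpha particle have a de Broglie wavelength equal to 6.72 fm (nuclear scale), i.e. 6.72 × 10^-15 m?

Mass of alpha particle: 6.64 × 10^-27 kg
1.48 × 10^7 m/s

From λ = h/(mv), solve for v:

v = h/(mλ)
v = (6.626 × 10^-34 J·s) / (6.64 × 10^-27 kg × 6.72 × 10^-15 m)
v = 1.48 × 10^7 m/s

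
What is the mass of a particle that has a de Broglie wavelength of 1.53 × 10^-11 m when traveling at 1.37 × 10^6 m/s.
3.16 × 10^-29 kg

From the de Broglie relation λ = h/(mv), we solve for m:

m = h/(λv)
m = (6.626 × 10^-34 J·s) / (1.53 × 10^-11 m × 1.37 × 10^6 m/s)
m = 3.16 × 10^-29 kg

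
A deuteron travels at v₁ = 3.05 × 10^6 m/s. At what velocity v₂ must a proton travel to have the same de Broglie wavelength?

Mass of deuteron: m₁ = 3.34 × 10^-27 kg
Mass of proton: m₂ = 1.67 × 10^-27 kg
v₂ = 6.10 × 10^6 m/s

For equal de Broglie wavelengths: λ₁ = λ₂

h/(m₁v₁) = h/(m₂v₂)
m₁v₁ = m₂v₂
v₂ = v₁ · (m₁/m₂)

v₂ = 3.05 × 10^6 m/s × (3.34 × 10^-27 kg / 1.67 × 10^-27 kg)
v₂ = 6.10 × 10^6 m/s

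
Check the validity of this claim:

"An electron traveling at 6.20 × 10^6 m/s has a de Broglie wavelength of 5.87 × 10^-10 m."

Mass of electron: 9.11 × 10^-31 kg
False

The claim is incorrect.

Using λ = h/(mv):
λ = (6.626 × 10^-34 J·s) / (9.11 × 10^-31 kg × 6.20 × 10^6 m/s)
λ = 1.17 × 10^-10 m

The actual wavelength differs from the claimed 5.87 × 10^-10 m.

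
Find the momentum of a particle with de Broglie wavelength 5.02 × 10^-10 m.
1.32 × 10^-24 kg·m/s

From the de Broglie relation λ = h/p, we solve for p:

p = h/λ
p = (6.626 × 10^-34 J·s) / (5.02 × 10^-10 m)
p = 1.32 × 10^-24 kg·m/s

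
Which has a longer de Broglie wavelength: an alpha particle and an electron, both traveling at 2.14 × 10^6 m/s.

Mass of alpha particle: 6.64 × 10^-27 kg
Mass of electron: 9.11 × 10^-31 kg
The electron has the longer wavelength.

Using λ = h/(mv), since both particles have the same velocity, the wavelength depends only on mass.

For alpha particle: λ₁ = h/(m₁v) = 4.66 × 10^-14 m
For electron: λ₂ = h/(m₂v) = 3.40 × 10^-10 m

Since λ ∝ 1/m at constant velocity, the lighter particle has the longer wavelength.

The electron has the longer de Broglie wavelength.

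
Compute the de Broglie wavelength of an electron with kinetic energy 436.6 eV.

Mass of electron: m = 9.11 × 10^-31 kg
5.87 × 10^-11 m

Using λ = h/√(2mKE):

First convert KE to Joules: KE = 436.6 eV = 6.995 × 10^-17 J

λ = h/√(2mKE)
λ = (6.626 × 10^-34 J·s) / √(2 × 9.11 × 10^-31 kg × 6.995 × 10^-17 J)
λ = 5.87 × 10^-11 m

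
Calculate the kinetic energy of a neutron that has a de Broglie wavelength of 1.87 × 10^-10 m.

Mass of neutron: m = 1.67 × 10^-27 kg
3.76 × 10^-21 J (or 0.0235 eV)

From λ = h/√(2mKE), we solve for KE:

λ² = h²/(2mKE)
KE = h²/(2mλ²)
KE = (6.626 × 10^-34 J·s)² / (2 × 1.67 × 10^-27 kg × (1.87 × 10^-10 m)²)
KE = 3.76 × 10^-21 J
KE = 0.0235 eV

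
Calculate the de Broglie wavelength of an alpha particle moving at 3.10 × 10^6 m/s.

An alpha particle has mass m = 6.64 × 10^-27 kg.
3.22 × 10^-14 m

Using the de Broglie relation λ = h/(mv):

λ = h/(mv)
λ = (6.626 × 10^-34 J·s) / (6.64 × 10^-27 kg × 3.10 × 10^6 m/s)
λ = 3.22 × 10^-14 m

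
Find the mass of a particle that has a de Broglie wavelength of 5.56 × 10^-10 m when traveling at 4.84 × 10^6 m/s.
2.46 × 10^-31 kg

From the de Broglie relation λ = h/(mv), we solve for m:

m = h/(λv)
m = (6.626 × 10^-34 J·s) / (5.56 × 10^-10 m × 4.84 × 10^6 m/s)
m = 2.46 × 10^-31 kg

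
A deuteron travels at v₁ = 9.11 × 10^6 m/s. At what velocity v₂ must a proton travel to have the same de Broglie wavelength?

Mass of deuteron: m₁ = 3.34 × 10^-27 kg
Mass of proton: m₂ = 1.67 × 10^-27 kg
v₂ = 1.82 × 10^7 m/s

For equal de Broglie wavelengths: λ₁ = λ₂

h/(m₁v₁) = h/(m₂v₂)
m₁v₁ = m₂v₂
v₂ = v₁ · (m₁/m₂)

v₂ = 9.11 × 10^6 m/s × (3.34 × 10^-27 kg / 1.67 × 10^-27 kg)
v₂ = 1.82 × 10^7 m/s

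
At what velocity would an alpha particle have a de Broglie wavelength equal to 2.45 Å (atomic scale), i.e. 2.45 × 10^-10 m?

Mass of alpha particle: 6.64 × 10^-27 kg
4.07 × 10^2 m/s

From λ = h/(mv), solve for v:

v = h/(mλ)
v = (6.626 × 10^-34 J·s) / (6.64 × 10^-27 kg × 2.45 × 10^-10 m)
v = 4.07 × 10^2 m/s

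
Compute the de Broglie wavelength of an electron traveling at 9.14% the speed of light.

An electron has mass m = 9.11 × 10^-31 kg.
2.65 × 10^-11 m

Using the de Broglie relation λ = h/(mv):

v = 9.14% × c = 2.740 × 10^7 m/s

λ = h/(mv)
λ = (6.626 × 10^-34 J·s) / (9.11 × 10^-31 kg × 2.740 × 10^7 m/s)
λ = 2.65 × 10^-11 m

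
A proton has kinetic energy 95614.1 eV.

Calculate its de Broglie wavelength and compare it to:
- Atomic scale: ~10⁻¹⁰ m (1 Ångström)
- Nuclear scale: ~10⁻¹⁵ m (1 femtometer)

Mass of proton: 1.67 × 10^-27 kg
λ = 9.26 × 10^-14 m, which is between nuclear and atomic scales.

Using λ = h/√(2mKE):

KE = 95614.1 eV = 1.532 × 10^-14 J

λ = h/√(2mKE)
λ = (6.626 × 10^-34 J·s) / √(2 × 1.67 × 10^-27 kg × 1.532 × 10^-14 J)
λ = 9.26 × 10^-14 m

Comparison:
- Atomic scale (10⁻¹⁰ m): λ is 0.00093× this size
- Nuclear scale (10⁻¹⁵ m): λ is 93× this size

The wavelength is between nuclear and atomic scales.

This wavelength is appropriate for probing atomic structure but too large for nuclear physics experiments.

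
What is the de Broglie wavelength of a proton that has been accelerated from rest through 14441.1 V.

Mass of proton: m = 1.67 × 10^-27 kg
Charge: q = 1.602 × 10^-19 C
2.38 × 10^-13 m

When a particle is accelerated through voltage V, it gains kinetic energy KE = qV.

The de Broglie wavelength is then λ = h/√(2mqV):

λ = h/√(2mqV)
λ = (6.626 × 10^-34 J·s) / √(2 × 1.67 × 10^-27 kg × 1.602 × 10^-19 C × 14441.1 V)
λ = 2.38 × 10^-13 m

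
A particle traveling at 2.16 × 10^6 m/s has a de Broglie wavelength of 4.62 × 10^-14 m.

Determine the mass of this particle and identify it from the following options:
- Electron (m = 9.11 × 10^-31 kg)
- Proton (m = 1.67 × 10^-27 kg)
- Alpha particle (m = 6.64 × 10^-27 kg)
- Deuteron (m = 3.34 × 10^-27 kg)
The particle is an alpha particle.

From λ = h/(mv), solve for mass:

m = h/(λv)
m = (6.626 × 10^-34 J·s) / (4.62 × 10^-14 m × 2.16 × 10^6 m/s)
m = 6.64 × 10^-27 kg

Comparing with the listed masses, this is closest to an alpha particle.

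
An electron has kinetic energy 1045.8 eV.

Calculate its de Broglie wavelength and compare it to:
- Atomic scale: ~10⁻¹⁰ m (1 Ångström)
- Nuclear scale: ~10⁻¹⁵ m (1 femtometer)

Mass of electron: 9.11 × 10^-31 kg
λ = 3.79 × 10^-11 m, which is between nuclear and atomic scales.

Using λ = h/√(2mKE):

KE = 1045.8 eV = 1.676 × 10^-16 J

λ = h/√(2mKE)
λ = (6.626 × 10^-34 J·s) / √(2 × 9.11 × 10^-31 kg × 1.676 × 10^-16 J)
λ = 3.79 × 10^-11 m

Comparison:
- Atomic scale (10⁻¹⁰ m): λ is 0.38× this size
- Nuclear scale (10⁻¹⁵ m): λ is 3.8e+04× this size

The wavelength is between nuclear and atomic scales.

This wavelength is appropriate for probing atomic structure but too large for nuclear physics experiments.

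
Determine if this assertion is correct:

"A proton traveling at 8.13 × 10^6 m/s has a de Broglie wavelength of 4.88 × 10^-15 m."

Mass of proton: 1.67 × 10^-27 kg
False

The claim is incorrect.

Using λ = h/(mv):
λ = (6.626 × 10^-34 J·s) / (1.67 × 10^-27 kg × 8.13 × 10^6 m/s)
λ = 4.88 × 10^-14 m

The actual wavelength differs from the claimed 4.88 × 10^-15 m.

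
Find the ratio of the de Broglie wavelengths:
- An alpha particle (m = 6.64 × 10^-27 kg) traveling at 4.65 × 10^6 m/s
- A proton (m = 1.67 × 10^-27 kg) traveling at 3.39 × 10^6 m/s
λ₁/λ₂ = 0.183

Using λ = h/(mv):

λ₁ = h/(m₁v₁) = 2.15 × 10^-14 m
λ₂ = h/(m₂v₂) = 1.17 × 10^-13 m

Ratio λ₁/λ₂ = (m₂v₂)/(m₁v₁)
         = (1.67 × 10^-27 kg × 3.39 × 10^6 m/s) / (6.64 × 10^-27 kg × 4.65 × 10^6 m/s)
         = 0.183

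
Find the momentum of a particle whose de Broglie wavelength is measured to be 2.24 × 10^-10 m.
2.96 × 10^-24 kg·m/s

From the de Broglie relation λ = h/p, we solve for p:

p = h/λ
p = (6.626 × 10^-34 J·s) / (2.24 × 10^-10 m)
p = 2.96 × 10^-24 kg·m/s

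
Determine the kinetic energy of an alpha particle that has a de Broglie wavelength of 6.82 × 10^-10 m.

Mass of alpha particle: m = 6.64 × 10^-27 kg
7.11 × 10^-23 J (or 4.44 × 10^-4 eV)

From λ = h/√(2mKE), we solve for KE:

λ² = h²/(2mKE)
KE = h²/(2mλ²)
KE = (6.626 × 10^-34 J·s)² / (2 × 6.64 × 10^-27 kg × (6.82 × 10^-10 m)²)
KE = 7.11 × 10^-23 J
KE = 4.44 × 10^-4 eV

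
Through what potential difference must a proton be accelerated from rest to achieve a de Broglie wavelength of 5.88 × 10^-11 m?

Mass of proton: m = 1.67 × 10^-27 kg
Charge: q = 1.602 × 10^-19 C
2.37 × 10^-1 V

From λ = h/√(2mqV), we solve for V:

λ² = h²/(2mqV)
V = h²/(2mqλ²)
V = (6.626 × 10^-34 J·s)² / (2 × 1.67 × 10^-27 kg × 1.602 × 10^-19 C × (5.88 × 10^-11 m)²)
V = 2.37 × 10^-1 V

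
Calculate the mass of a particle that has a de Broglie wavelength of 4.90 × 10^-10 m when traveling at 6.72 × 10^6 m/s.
2.01 × 10^-31 kg

From the de Broglie relation λ = h/(mv), we solve for m:

m = h/(λv)
m = (6.626 × 10^-34 J·s) / (4.90 × 10^-10 m × 6.72 × 10^6 m/s)
m = 2.01 × 10^-31 kg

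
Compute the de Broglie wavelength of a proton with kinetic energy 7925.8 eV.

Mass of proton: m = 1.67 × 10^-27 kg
3.22 × 10^-13 m

Using λ = h/√(2mKE):

First convert KE to Joules: KE = 7925.8 eV = 1.270 × 10^-15 J

λ = h/√(2mKE)
λ = (6.626 × 10^-34 J·s) / √(2 × 1.67 × 10^-27 kg × 1.270 × 10^-15 J)
λ = 3.22 × 10^-13 m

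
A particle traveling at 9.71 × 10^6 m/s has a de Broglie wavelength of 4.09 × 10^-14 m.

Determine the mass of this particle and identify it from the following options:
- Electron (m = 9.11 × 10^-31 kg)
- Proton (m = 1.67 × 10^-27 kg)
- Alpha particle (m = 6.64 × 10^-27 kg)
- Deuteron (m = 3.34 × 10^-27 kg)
The particle is a proton.

From λ = h/(mv), solve for mass:

m = h/(λv)
m = (6.626 × 10^-34 J·s) / (4.09 × 10^-14 m × 9.71 × 10^6 m/s)
m = 1.67 × 10^-27 kg

Comparing with the listed masses, this is closest to a proton.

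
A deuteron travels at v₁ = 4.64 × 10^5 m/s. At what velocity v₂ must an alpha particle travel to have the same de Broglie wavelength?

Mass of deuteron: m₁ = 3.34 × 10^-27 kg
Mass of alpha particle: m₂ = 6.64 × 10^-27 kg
v₂ = 2.33 × 10^5 m/s

For equal de Broglie wavelengths: λ₁ = λ₂

h/(m₁v₁) = h/(m₂v₂)
m₁v₁ = m₂v₂
v₂ = v₁ · (m₁/m₂)

v₂ = 4.64 × 10^5 m/s × (3.34 × 10^-27 kg / 6.64 × 10^-27 kg)
v₂ = 2.33 × 10^5 m/s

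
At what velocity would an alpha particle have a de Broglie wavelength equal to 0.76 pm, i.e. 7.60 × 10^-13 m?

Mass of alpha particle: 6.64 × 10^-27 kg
1.31 × 10^5 m/s

From λ = h/(mv), solve for v:

v = h/(mλ)
v = (6.626 × 10^-34 J·s) / (6.64 × 10^-27 kg × 7.60 × 10^-13 m)
v = 1.31 × 10^5 m/s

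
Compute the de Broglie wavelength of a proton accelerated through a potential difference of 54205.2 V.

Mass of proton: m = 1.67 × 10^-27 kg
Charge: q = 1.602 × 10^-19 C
1.23 × 10^-13 m

When a particle is accelerated through voltage V, it gains kinetic energy KE = qV.

The de Broglie wavelength is then λ = h/√(2mqV):

λ = h/√(2mqV)
λ = (6.626 × 10^-34 J·s) / √(2 × 1.67 × 10^-27 kg × 1.602 × 10^-19 C × 54205.2 V)
λ = 1.23 × 10^-13 m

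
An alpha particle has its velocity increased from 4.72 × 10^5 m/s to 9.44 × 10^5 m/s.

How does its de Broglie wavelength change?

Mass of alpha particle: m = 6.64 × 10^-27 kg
The wavelength decreases by a factor of 2.

Using λ = h/(mv):

Initial wavelength: λ₁ = h/(mv₁) = 2.11 × 10^-13 m
Final wavelength: λ₂ = h/(mv₂) = 1.06 × 10^-13 m

Since λ ∝ 1/v, when velocity increases by a factor of 2, the wavelength decreases by a factor of 2.

λ₂/λ₁ = v₁/v₂ = 1/2

The wavelength decreases by a factor of 2.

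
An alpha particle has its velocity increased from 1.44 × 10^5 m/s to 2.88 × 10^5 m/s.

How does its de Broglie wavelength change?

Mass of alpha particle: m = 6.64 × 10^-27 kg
The wavelength decreases by a factor of 2.

Using λ = h/(mv):

Initial wavelength: λ₁ = h/(mv₁) = 6.93 × 10^-13 m
Final wavelength: λ₂ = h/(mv₂) = 3.46 × 10^-13 m

Since λ ∝ 1/v, when velocity increases by a factor of 2, the wavelength decreases by a factor of 2.

λ₂/λ₁ = v₁/v₂ = 1/2

The wavelength decreases by a factor of 2.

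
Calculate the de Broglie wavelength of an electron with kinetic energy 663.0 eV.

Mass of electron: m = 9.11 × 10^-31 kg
4.76 × 10^-11 m

Using λ = h/√(2mKE):

First convert KE to Joules: KE = 663.0 eV = 1.062 × 10^-16 J

λ = h/√(2mKE)
λ = (6.626 × 10^-34 J·s) / √(2 × 9.11 × 10^-31 kg × 1.062 × 10^-16 J)
λ = 4.76 × 10^-11 m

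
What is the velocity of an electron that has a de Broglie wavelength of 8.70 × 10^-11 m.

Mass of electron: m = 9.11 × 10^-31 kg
8.36 × 10^6 m/s

From the de Broglie relation λ = h/(mv), we solve for v:

v = h/(mλ)
v = (6.626 × 10^-34 J·s) / (9.11 × 10^-31 kg × 8.70 × 10^-11 m)
v = 8.36 × 10^6 m/s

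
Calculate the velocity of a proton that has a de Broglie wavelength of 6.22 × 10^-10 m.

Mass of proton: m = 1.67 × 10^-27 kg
6.38 × 10^2 m/s

From the de Broglie relation λ = h/(mv), we solve for v:

v = h/(mλ)
v = (6.626 × 10^-34 J·s) / (1.67 × 10^-27 kg × 6.22 × 10^-10 m)
v = 6.38 × 10^2 m/s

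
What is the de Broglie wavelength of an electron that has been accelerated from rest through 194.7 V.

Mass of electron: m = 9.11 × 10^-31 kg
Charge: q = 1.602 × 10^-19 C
8.79 × 10^-11 m

When a particle is accelerated through voltage V, it gains kinetic energy KE = qV.

The de Broglie wavelength is then λ = h/√(2mqV):

λ = h/√(2mqV)
λ = (6.626 × 10^-34 J·s) / √(2 × 9.11 × 10^-31 kg × 1.602 × 10^-19 C × 194.7 V)
λ = 8.79 × 10^-11 m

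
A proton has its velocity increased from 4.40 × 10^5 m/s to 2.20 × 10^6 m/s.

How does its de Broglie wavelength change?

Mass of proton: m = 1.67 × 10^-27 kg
The wavelength decreases by a factor of 5.

Using λ = h/(mv):

Initial wavelength: λ₁ = h/(mv₁) = 9.02 × 10^-13 m
Final wavelength: λ₂ = h/(mv₂) = 1.80 × 10^-13 m

Since λ ∝ 1/v, when velocity increases by a factor of 5, the wavelength decreases by a factor of 5.

λ₂/λ₁ = v₁/v₂ = 1/5

The wavelength decreases by a factor of 5.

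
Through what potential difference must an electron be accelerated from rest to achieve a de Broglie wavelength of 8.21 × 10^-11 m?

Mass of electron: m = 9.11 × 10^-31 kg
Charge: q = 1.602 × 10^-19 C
223 V

From λ = h/√(2mqV), we solve for V:

λ² = h²/(2mqV)
V = h²/(2mqλ²)
V = (6.626 × 10^-34 J·s)² / (2 × 9.11 × 10^-31 kg × 1.602 × 10^-19 C × (8.21 × 10^-11 m)²)
V = 223 V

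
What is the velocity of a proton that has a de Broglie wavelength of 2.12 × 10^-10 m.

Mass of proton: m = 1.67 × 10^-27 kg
1.87 × 10^3 m/s

From the de Broglie relation λ = h/(mv), we solve for v:

v = h/(mλ)
v = (6.626 × 10^-34 J·s) / (1.67 × 10^-27 kg × 2.12 × 10^-10 m)
v = 1.87 × 10^3 m/s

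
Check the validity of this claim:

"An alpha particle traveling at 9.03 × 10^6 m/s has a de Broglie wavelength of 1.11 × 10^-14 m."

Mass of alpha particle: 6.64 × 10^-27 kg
True

The claim is correct.

Using λ = h/(mv):
λ = (6.626 × 10^-34 J·s) / (6.64 × 10^-27 kg × 9.03 × 10^6 m/s)
λ = 1.11 × 10^-14 m

This matches the claimed value.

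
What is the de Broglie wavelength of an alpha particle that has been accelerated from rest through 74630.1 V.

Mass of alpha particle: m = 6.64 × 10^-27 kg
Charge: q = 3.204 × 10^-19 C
3.72 × 10^-14 m

When a particle is accelerated through voltage V, it gains kinetic energy KE = qV.

The de Broglie wavelength is then λ = h/√(2mqV):

λ = h/√(2mqV)
λ = (6.626 × 10^-34 J·s) / √(2 × 6.64 × 10^-27 kg × 3.204 × 10^-19 C × 74630.1 V)
λ = 3.72 × 10^-14 m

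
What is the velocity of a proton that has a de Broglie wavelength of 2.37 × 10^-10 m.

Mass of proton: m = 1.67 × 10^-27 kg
1.67 × 10^3 m/s

From the de Broglie relation λ = h/(mv), we solve for v:

v = h/(mλ)
v = (6.626 × 10^-34 J·s) / (1.67 × 10^-27 kg × 2.37 × 10^-10 m)
v = 1.67 × 10^3 m/s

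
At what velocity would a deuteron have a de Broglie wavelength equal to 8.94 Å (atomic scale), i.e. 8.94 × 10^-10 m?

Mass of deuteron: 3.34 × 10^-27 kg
2.22 × 10^2 m/s

From λ = h/(mv), solve for v:

v = h/(mλ)
v = (6.626 × 10^-34 J·s) / (3.34 × 10^-27 kg × 8.94 × 10^-10 m)
v = 2.22 × 10^2 m/s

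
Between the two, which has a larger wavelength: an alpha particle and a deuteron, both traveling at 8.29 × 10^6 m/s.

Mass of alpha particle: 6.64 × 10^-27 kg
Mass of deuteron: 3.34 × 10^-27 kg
The deuteron has the longer wavelength.

Using λ = h/(mv), since both particles have the same velocity, the wavelength depends only on mass.

For alpha particle: λ₁ = h/(m₁v) = 1.20 × 10^-14 m
For deuteron: λ₂ = h/(m₂v) = 2.39 × 10^-14 m

Since λ ∝ 1/m at constant velocity, the lighter particle has the longer wavelength.

The deuteron has the longer de Broglie wavelength.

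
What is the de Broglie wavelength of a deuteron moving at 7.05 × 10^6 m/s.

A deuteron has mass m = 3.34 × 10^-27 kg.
2.81 × 10^-14 m

Using the de Broglie relation λ = h/(mv):

λ = h/(mv)
λ = (6.626 × 10^-34 J·s) / (3.34 × 10^-27 kg × 7.05 × 10^6 m/s)
λ = 2.81 × 10^-14 m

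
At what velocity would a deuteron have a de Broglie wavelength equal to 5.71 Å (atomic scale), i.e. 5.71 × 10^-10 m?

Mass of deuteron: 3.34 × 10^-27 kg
3.47 × 10^2 m/s

From λ = h/(mv), solve for v:

v = h/(mλ)
v = (6.626 × 10^-34 J·s) / (3.34 × 10^-27 kg × 5.71 × 10^-10 m)
v = 3.47 × 10^2 m/s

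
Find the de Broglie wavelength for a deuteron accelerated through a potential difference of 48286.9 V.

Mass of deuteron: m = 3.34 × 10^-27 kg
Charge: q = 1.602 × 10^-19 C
9.22 × 10^-14 m

When a particle is accelerated through voltage V, it gains kinetic energy KE = qV.

The de Broglie wavelength is then λ = h/√(2mqV):

λ = h/√(2mqV)
λ = (6.626 × 10^-34 J·s) / √(2 × 3.34 × 10^-27 kg × 1.602 × 10^-19 C × 48286.9 V)
λ = 9.22 × 10^-14 m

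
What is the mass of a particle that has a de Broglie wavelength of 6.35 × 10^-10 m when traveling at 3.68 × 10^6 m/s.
2.84 × 10^-31 kg

From the de Broglie relation λ = h/(mv), we solve for m:

m = h/(λv)
m = (6.626 × 10^-34 J·s) / (6.35 × 10^-10 m × 3.68 × 10^6 m/s)
m = 2.84 × 10^-31 kg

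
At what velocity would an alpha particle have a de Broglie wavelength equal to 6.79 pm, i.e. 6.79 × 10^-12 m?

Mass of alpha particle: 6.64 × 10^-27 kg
1.47 × 10^4 m/s

From λ = h/(mv), solve for v:

v = h/(mλ)
v = (6.626 × 10^-34 J·s) / (6.64 × 10^-27 kg × 6.79 × 10^-12 m)
v = 1.47 × 10^4 m/s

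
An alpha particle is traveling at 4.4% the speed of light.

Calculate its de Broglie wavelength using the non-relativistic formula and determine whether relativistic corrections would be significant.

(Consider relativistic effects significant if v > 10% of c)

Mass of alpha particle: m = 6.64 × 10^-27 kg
No, relativistic corrections are not needed.

Using the non-relativistic de Broglie formula λ = h/(mv):

v = 4.4% × c = 1.319 × 10^7 m/s

λ = h/(mv)
λ = (6.626 × 10^-34 J·s) / (6.64 × 10^-27 kg × 1.319 × 10^7 m/s)
λ = 7.57 × 10^-15 m

Since v = 4.4% of c < 10% of c, relativistic corrections are NOT significant and this non-relativistic result is a good approximation.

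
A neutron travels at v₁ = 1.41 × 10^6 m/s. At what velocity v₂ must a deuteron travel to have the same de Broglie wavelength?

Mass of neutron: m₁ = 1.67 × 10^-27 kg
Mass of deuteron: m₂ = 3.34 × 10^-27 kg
v₂ = 7.05 × 10^5 m/s

For equal de Broglie wavelengths: λ₁ = λ₂

h/(m₁v₁) = h/(m₂v₂)
m₁v₁ = m₂v₂
v₂ = v₁ · (m₁/m₂)

v₂ = 1.41 × 10^6 m/s × (1.67 × 10^-27 kg / 3.34 × 10^-27 kg)
v₂ = 7.05 × 10^5 m/s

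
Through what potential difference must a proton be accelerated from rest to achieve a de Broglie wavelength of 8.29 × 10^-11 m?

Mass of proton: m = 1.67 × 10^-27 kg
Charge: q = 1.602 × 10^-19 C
1.19 × 10^-1 V

From λ = h/√(2mqV), we solve for V:

λ² = h²/(2mqV)
V = h²/(2mqλ²)
V = (6.626 × 10^-34 J·s)² / (2 × 1.67 × 10^-27 kg × 1.602 × 10^-19 C × (8.29 × 10^-11 m)²)
V = 1.19 × 10^-1 V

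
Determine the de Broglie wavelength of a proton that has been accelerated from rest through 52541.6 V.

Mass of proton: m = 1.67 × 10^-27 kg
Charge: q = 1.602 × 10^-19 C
1.25 × 10^-13 m

When a particle is accelerated through voltage V, it gains kinetic energy KE = qV.

The de Broglie wavelength is then λ = h/√(2mqV):

λ = h/√(2mqV)
λ = (6.626 × 10^-34 J·s) / √(2 × 1.67 × 10^-27 kg × 1.602 × 10^-19 C × 52541.6 V)
λ = 1.25 × 10^-13 m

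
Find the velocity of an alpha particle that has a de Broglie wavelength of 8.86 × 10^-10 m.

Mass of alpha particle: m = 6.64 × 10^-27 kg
1.13 × 10^2 m/s

From the de Broglie relation λ = h/(mv), we solve for v:

v = h/(mλ)
v = (6.626 × 10^-34 J·s) / (6.64 × 10^-27 kg × 8.86 × 10^-10 m)
v = 1.13 × 10^2 m/s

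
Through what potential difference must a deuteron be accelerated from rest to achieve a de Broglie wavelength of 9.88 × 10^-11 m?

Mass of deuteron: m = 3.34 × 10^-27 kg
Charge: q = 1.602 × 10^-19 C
4.20 × 10^-2 V

From λ = h/√(2mqV), we solve for V:

λ² = h²/(2mqV)
V = h²/(2mqλ²)
V = (6.626 × 10^-34 J·s)² / (2 × 3.34 × 10^-27 kg × 1.602 × 10^-19 C × (9.88 × 10^-11 m)²)
V = 4.20 × 10^-2 V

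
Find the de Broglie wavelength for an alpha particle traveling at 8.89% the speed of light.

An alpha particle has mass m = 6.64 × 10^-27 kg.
3.74 × 10^-15 m

Using the de Broglie relation λ = h/(mv):

v = 8.89% × c = 2.665 × 10^7 m/s

λ = h/(mv)
λ = (6.626 × 10^-34 J·s) / (6.64 × 10^-27 kg × 2.665 × 10^7 m/s)
λ = 3.74 × 10^-15 m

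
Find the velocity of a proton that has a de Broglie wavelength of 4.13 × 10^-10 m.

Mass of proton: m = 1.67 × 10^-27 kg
9.61 × 10^2 m/s

From the de Broglie relation λ = h/(mv), we solve for v:

v = h/(mλ)
v = (6.626 × 10^-34 J·s) / (1.67 × 10^-27 kg × 4.13 × 10^-10 m)
v = 9.61 × 10^2 m/s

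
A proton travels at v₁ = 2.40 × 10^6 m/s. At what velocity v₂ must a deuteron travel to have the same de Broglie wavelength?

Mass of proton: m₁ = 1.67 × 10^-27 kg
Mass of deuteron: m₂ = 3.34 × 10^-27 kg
v₂ = 1.20 × 10^6 m/s

For equal de Broglie wavelengths: λ₁ = λ₂

h/(m₁v₁) = h/(m₂v₂)
m₁v₁ = m₂v₂
v₂ = v₁ · (m₁/m₂)

v₂ = 2.40 × 10^6 m/s × (1.67 × 10^-27 kg / 3.34 × 10^-27 kg)
v₂ = 1.20 × 10^6 m/s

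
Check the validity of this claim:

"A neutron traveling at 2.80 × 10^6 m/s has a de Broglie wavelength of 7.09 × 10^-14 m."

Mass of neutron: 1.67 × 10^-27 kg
False

The claim is incorrect.

Using λ = h/(mv):
λ = (6.626 × 10^-34 J·s) / (1.67 × 10^-27 kg × 2.80 × 10^6 m/s)
λ = 1.42 × 10^-13 m

The actual wavelength differs from the claimed 7.09 × 10^-14 m.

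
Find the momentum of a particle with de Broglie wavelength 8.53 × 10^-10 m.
7.77 × 10^-25 kg·m/s

From the de Broglie relation λ = h/p, we solve for p:

p = h/λ
p = (6.626 × 10^-34 J·s) / (8.53 × 10^-10 m)
p = 7.77 × 10^-25 kg·m/s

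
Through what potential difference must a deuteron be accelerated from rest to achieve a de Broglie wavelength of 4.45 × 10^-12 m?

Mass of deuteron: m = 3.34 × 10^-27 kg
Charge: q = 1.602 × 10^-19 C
20.7 V

From λ = h/√(2mqV), we solve for V:

λ² = h²/(2mqV)
V = h²/(2mqλ²)
V = (6.626 × 10^-34 J·s)² / (2 × 3.34 × 10^-27 kg × 1.602 × 10^-19 C × (4.45 × 10^-12 m)²)
V = 20.7 V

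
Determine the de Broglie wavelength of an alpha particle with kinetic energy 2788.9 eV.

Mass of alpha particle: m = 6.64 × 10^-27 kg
2.72 × 10^-13 m

Using λ = h/√(2mKE):

First convert KE to Joules: KE = 2788.9 eV = 4.468 × 10^-16 J

λ = h/√(2mKE)
λ = (6.626 × 10^-34 J·s) / √(2 × 6.64 × 10^-27 kg × 4.468 × 10^-16 J)
λ = 2.72 × 10^-13 m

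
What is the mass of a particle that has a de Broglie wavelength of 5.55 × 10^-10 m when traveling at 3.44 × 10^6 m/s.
3.47 × 10^-31 kg

From the de Broglie relation λ = h/(mv), we solve for m:

m = h/(λv)
m = (6.626 × 10^-34 J·s) / (5.55 × 10^-10 m × 3.44 × 10^6 m/s)
m = 3.47 × 10^-31 kg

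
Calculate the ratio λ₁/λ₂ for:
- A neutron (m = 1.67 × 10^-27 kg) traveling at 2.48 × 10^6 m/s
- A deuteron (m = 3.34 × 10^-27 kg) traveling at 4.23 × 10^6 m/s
λ₁/λ₂ = 3.41

Using λ = h/(mv):

λ₁ = h/(m₁v₁) = 1.60 × 10^-13 m
λ₂ = h/(m₂v₂) = 4.69 × 10^-14 m

Ratio λ₁/λ₂ = (m₂v₂)/(m₁v₁)
         = (3.34 × 10^-27 kg × 4.23 × 10^6 m/s) / (1.67 × 10^-27 kg × 2.48 × 10^6 m/s)
         = 3.41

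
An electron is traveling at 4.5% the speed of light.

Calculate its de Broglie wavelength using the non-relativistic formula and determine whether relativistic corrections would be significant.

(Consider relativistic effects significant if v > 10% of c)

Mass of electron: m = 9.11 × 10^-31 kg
No, relativistic corrections are not needed.

Using the non-relativistic de Broglie formula λ = h/(mv):

v = 4.5% × c = 1.349 × 10^7 m/s

λ = h/(mv)
λ = (6.626 × 10^-34 J·s) / (9.11 × 10^-31 kg × 1.349 × 10^7 m/s)
λ = 5.39 × 10^-11 m

Since v = 4.5% of c < 10% of c, relativistic corrections are NOT significant and this non-relativistic result is a good approximation.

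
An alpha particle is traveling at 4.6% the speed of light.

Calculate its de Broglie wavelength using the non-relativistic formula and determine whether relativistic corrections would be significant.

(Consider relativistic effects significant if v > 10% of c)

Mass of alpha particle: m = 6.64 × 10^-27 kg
No, relativistic corrections are not needed.

Using the non-relativistic de Broglie formula λ = h/(mv):

v = 4.6% × c = 1.379 × 10^7 m/s

λ = h/(mv)
λ = (6.626 × 10^-34 J·s) / (6.64 × 10^-27 kg × 1.379 × 10^7 m/s)
λ = 7.24 × 10^-15 m

Since v = 4.6% of c < 10% of c, relativistic corrections are NOT significant and this non-relativistic result is a good approximation.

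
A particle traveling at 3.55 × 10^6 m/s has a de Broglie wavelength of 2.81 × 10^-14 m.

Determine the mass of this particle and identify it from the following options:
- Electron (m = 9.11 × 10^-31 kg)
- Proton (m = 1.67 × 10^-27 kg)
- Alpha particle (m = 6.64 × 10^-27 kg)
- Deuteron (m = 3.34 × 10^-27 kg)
The particle is an alpha particle.

From λ = h/(mv), solve for mass:

m = h/(λv)
m = (6.626 × 10^-34 J·s) / (2.81 × 10^-14 m × 3.55 × 10^6 m/s)
m = 6.64 × 10^-27 kg

Comparing with the listed masses, this is closest to an alpha particle.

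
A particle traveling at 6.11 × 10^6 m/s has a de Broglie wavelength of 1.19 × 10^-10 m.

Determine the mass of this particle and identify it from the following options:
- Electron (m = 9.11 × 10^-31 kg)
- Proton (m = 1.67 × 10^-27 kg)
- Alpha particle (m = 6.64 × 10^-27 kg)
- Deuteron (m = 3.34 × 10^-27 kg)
The particle is an electron.

From λ = h/(mv), solve for mass:

m = h/(λv)
m = (6.626 × 10^-34 J·s) / (1.19 × 10^-10 m × 6.11 × 10^6 m/s)
m = 9.11 × 10^-31 kg

Comparing with the listed masses, this is closest to an electron.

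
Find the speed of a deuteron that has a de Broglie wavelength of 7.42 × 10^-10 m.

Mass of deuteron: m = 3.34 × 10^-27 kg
2.67 × 10^2 m/s

From the de Broglie relation λ = h/(mv), we solve for v:

v = h/(mλ)
v = (6.626 × 10^-34 J·s) / (3.34 × 10^-27 kg × 7.42 × 10^-10 m)
v = 2.67 × 10^2 m/s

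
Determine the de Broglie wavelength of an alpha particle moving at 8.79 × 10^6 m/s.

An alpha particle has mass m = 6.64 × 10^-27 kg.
1.14 × 10^-14 m

Using the de Broglie relation λ = h/(mv):

λ = h/(mv)
λ = (6.626 × 10^-34 J·s) / (6.64 × 10^-27 kg × 8.79 × 10^6 m/s)
λ = 1.14 × 10^-14 m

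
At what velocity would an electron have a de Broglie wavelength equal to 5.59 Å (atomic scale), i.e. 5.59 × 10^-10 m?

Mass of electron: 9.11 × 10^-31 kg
1.30 × 10^6 m/s

From λ = h/(mv), solve for v:

v = h/(mλ)
v = (6.626 × 10^-34 J·s) / (9.11 × 10^-31 kg × 5.59 × 10^-10 m)
v = 1.30 × 10^6 m/s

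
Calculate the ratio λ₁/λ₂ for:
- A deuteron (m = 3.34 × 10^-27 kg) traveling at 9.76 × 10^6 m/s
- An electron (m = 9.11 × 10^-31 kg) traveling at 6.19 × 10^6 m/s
λ₁/λ₂ = 1.73 × 10^-4

Using λ = h/(mv):

λ₁ = h/(m₁v₁) = 2.03 × 10^-14 m
λ₂ = h/(m₂v₂) = 1.18 × 10^-10 m

Ratio λ₁/λ₂ = (m₂v₂)/(m₁v₁)
         = (9.11 × 10^-31 kg × 6.19 × 10^6 m/s) / (3.34 × 10^-27 kg × 9.76 × 10^6 m/s)
         = 1.73 × 10^-4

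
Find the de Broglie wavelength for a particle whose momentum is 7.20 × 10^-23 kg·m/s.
9.20 × 10^-12 m

Using the de Broglie relation λ = h/p:

λ = h/p
λ = (6.626 × 10^-34 J·s) / (7.20 × 10^-23 kg·m/s)
λ = 9.20 × 10^-12 m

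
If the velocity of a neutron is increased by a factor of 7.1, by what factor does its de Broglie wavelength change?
The wavelength decreases by a factor of 7.1.

From λ = h/(mv), the wavelength is inversely proportional to velocity:

λ ∝ 1/v

If v → 7.1v, then λ → λ/7.1

When velocity is increased by a factor of 7.1, the wavelength decreases by a factor of 7.1.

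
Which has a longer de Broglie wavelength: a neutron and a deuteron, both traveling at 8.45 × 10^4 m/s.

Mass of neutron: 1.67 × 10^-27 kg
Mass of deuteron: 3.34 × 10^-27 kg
The neutron has the longer wavelength.

Using λ = h/(mv), since both particles have the same velocity, the wavelength depends only on mass.

For neutron: λ₁ = h/(m₁v) = 4.70 × 10^-12 m
For deuteron: λ₂ = h/(m₂v) = 2.35 × 10^-12 m

Since λ ∝ 1/m at constant velocity, the lighter particle has the longer wavelength.

The neutron has the longer de Broglie wavelength.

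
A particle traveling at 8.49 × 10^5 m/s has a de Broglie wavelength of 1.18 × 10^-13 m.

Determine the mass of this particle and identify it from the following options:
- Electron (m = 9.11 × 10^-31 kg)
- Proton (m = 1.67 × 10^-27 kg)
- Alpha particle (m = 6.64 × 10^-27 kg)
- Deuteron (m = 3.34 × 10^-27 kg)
The particle is an alpha particle.

From λ = h/(mv), solve for mass:

m = h/(λv)
m = (6.626 × 10^-34 J·s) / (1.18 × 10^-13 m × 8.49 × 10^5 m/s)
m = 6.61 × 10^-27 kg

Comparing with the listed masses, this is closest to an alpha particle.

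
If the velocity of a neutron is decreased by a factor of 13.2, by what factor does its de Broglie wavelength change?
The wavelength increases by a factor of 13.2.

From λ = h/(mv), the wavelength is inversely proportional to velocity:

λ ∝ 1/v

If v → v/13.2, then λ → 13.2λ

When velocity is decreased by a factor of 13.2, the wavelength increases by a factor of 13.2.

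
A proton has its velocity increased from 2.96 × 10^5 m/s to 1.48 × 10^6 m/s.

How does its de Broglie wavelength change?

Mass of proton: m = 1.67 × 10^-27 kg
The wavelength decreases by a factor of 5.

Using λ = h/(mv):

Initial wavelength: λ₁ = h/(mv₁) = 1.34 × 10^-12 m
Final wavelength: λ₂ = h/(mv₂) = 2.68 × 10^-13 m

Since λ ∝ 1/v, when velocity increases by a factor of 5, the wavelength decreases by a factor of 5.

λ₂/λ₁ = v₁/v₂ = 1/5

The wavelength decreases by a factor of 5.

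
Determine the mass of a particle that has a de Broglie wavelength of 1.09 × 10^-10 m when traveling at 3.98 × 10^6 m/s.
1.53 × 10^-30 kg

From the de Broglie relation λ = h/(mv), we solve for m:

m = h/(λv)
m = (6.626 × 10^-34 J·s) / (1.09 × 10^-10 m × 3.98 × 10^6 m/s)
m = 1.53 × 10^-30 kg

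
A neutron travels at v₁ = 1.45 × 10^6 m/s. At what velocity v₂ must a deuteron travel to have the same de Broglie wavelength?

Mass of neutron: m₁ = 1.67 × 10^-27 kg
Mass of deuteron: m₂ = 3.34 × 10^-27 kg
v₂ = 7.25 × 10^5 m/s

For equal de Broglie wavelengths: λ₁ = λ₂

h/(m₁v₁) = h/(m₂v₂)
m₁v₁ = m₂v₂
v₂ = v₁ · (m₁/m₂)

v₂ = 1.45 × 10^6 m/s × (1.67 × 10^-27 kg / 3.34 × 10^-27 kg)
v₂ = 7.25 × 10^5 m/s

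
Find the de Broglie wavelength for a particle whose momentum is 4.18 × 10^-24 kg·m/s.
1.59 × 10^-10 m

Using the de Broglie relation λ = h/p:

λ = h/p
λ = (6.626 × 10^-34 J·s) / (4.18 × 10^-24 kg·m/s)
λ = 1.59 × 10^-10 m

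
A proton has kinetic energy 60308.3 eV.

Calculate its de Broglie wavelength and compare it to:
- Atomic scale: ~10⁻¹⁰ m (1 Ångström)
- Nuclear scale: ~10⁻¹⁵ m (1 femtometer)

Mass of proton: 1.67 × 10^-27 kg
λ = 1.17 × 10^-13 m, which is between nuclear and atomic scales.

Using λ = h/√(2mKE):

KE = 60308.3 eV = 9.662 × 10^-15 J

λ = h/√(2mKE)
λ = (6.626 × 10^-34 J·s) / √(2 × 1.67 × 10^-27 kg × 9.662 × 10^-15 J)
λ = 1.17 × 10^-13 m

Comparison:
- Atomic scale (10⁻¹⁰ m): λ is 0.0012× this size
- Nuclear scale (10⁻¹⁵ m): λ is 1.2e+02× this size

The wavelength is between nuclear and atomic scales.

This wavelength is appropriate for probing atomic structure but too large for nuclear physics experiments.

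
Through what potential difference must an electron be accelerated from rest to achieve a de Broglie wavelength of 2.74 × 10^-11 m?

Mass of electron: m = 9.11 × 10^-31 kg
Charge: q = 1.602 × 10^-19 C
2.00 × 10^3 V

From λ = h/√(2mqV), we solve for V:

λ² = h²/(2mqV)
V = h²/(2mqλ²)
V = (6.626 × 10^-34 J·s)² / (2 × 9.11 × 10^-31 kg × 1.602 × 10^-19 C × (2.74 × 10^-11 m)²)
V = 2.00 × 10^3 V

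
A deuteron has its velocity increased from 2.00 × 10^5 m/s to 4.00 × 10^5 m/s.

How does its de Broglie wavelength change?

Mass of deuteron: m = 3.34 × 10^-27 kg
The wavelength decreases by a factor of 2.

Using λ = h/(mv):

Initial wavelength: λ₁ = h/(mv₁) = 9.92 × 10^-13 m
Final wavelength: λ₂ = h/(mv₂) = 4.96 × 10^-13 m

Since λ ∝ 1/v, when velocity increases by a factor of 2, the wavelength decreases by a factor of 2.

λ₂/λ₁ = v₁/v₂ = 1/2

The wavelength decreases by a factor of 2.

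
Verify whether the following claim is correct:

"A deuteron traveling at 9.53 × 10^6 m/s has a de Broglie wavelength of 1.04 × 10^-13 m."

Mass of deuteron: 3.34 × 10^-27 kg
False

The claim is incorrect.

Using λ = h/(mv):
λ = (6.626 × 10^-34 J·s) / (3.34 × 10^-27 kg × 9.53 × 10^6 m/s)
λ = 2.08 × 10^-14 m

The actual wavelength differs from the claimed 1.04 × 10^-13 m.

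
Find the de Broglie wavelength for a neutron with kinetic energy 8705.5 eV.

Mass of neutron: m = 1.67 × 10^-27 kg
3.07 × 10^-13 m

Using λ = h/√(2mKE):

First convert KE to Joules: KE = 8705.5 eV = 1.395 × 10^-15 J

λ = h/√(2mKE)
λ = (6.626 × 10^-34 J·s) / √(2 × 1.67 × 10^-27 kg × 1.395 × 10^-15 J)
λ = 3.07 × 10^-13 m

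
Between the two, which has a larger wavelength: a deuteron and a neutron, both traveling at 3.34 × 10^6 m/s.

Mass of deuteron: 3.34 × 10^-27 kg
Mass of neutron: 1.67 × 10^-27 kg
The neutron has the longer wavelength.

Using λ = h/(mv), since both particles have the same velocity, the wavelength depends only on mass.

For deuteron: λ₁ = h/(m₁v) = 5.94 × 10^-14 m
For neutron: λ₂ = h/(m₂v) = 1.19 × 10^-13 m

Since λ ∝ 1/m at constant velocity, the lighter particle has the longer wavelength.

The neutron has the longer de Broglie wavelength.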